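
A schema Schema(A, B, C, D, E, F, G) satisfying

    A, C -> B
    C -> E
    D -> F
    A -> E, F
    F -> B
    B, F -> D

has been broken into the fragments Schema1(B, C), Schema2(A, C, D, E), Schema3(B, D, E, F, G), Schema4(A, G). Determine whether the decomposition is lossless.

Chase test. Columns are A, B, C, D, E, F, G; row i has aⱼ where attribute j ∈ Schemai, else bᵢⱼ.
Initial tableau (one row per fragment):
  row 1: b11 a2 a3 b14 b15 b16 b17
  row 2: a1 b22 a3 a4 a5 b26 b27
  row 3: b31 a2 b33 a4 a5 a6 a7
  row 4: a1 b42 b43 b44 b45 b46 a7
Rows 1 and 2 agree on C; apply C→E and equate their E entries.
Rows 2 and 3 agree on D; apply D→F and equate their F entries.
Rows 2 and 4 agree on A; apply A→E, F and equate their E, F entries.
Rows 2 and 3 agree on F; apply F→B and equate their B entries.
Rows 2 and 4 agree on F; apply F→B and equate their B entries.
Rows 2 and 4 agree on B, F; apply B, F→D and equate their D entries.
No row becomes fully distinguished — the join is lossy.

No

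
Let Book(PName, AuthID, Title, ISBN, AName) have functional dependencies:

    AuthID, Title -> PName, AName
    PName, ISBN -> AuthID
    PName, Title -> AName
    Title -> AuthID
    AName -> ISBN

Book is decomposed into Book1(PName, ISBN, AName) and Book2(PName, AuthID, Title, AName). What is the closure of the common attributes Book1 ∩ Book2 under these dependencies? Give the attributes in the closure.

Book1 ∩ Book2 = {PName, AName}.
AName → ISBN applies, adding ISBN
PName, ISBN → AuthID applies, adding AuthID
Closure: {PName, AuthID, ISBN, AName}.

PName, AuthID, ISBN, AName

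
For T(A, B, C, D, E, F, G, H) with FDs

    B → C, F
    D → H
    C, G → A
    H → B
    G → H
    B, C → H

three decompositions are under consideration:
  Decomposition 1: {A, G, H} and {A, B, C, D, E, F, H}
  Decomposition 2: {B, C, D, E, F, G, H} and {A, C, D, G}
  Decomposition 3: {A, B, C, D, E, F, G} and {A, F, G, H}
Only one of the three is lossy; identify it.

Decomposition 1: common = {A, H}, closure = {A, B, C, F, H} → lossy.
Decomposition 2: common = {C, D, G}, closure = {A, B, C, D, F, G, H} → lossless.
Decomposition 3: common = {A, F, G}, closure = {A, B, C, F, G, H} → lossless.

Decomposition 1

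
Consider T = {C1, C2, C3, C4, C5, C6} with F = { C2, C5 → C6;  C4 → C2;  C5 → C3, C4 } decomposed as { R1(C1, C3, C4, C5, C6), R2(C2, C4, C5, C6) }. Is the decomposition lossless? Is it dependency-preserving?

lossless and dependency-preserving

Lossless test: (C4, C5, C6)⁺ = {C2, C3, C4, C5, C6}, which contains all of one fragment — lossless.
Dependency preservation: every FD's attributes lie within a single fragment, so each can be enforced locally — preserved.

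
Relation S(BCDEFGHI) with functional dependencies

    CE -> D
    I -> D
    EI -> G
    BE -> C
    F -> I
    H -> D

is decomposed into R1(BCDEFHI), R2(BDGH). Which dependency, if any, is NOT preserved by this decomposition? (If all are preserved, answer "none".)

EI -> G

Check EI → G: no single fragment contains all of {EGI}, and the restricted closure of {EI} across the fragments never reaches {G}.
CE → D is preserved.
I → D is preserved.
BE → C is preserved.
F → I is preserved.
H → D is preserved.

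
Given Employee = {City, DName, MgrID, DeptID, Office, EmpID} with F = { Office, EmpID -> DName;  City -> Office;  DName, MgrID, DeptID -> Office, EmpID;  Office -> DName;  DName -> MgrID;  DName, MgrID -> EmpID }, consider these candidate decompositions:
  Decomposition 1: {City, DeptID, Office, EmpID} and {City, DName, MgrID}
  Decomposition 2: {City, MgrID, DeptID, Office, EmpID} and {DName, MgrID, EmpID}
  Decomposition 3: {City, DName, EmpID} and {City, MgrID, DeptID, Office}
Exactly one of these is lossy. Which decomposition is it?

Decomposition 1: common = {City}, closure = {City, DName, MgrID, Office, EmpID} → lossless.
Decomposition 2: common = {MgrID, EmpID}, closure = {MgrID, EmpID} → lossy.
Decomposition 3: common = {City}, closure = {City, DName, MgrID, Office, EmpID} → lossless.

Decomposition 2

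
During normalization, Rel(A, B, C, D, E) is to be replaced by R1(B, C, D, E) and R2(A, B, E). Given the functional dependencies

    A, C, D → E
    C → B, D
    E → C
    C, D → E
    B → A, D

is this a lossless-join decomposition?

Common attributes: R1 ∩ R2 = {B, E}.
Closure of {B, E}: E → C applies, adding C; B → A, D applies, adding A, D. So (B, E)⁺ = {A, B, C, D, E}.
This closure contains every attribute of R1, so R1 ∩ R2 → R1. The join is lossless.

Yes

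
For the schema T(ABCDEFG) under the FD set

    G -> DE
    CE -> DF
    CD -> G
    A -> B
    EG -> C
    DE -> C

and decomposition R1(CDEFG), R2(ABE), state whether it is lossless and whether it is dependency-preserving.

lossy but dependency-preserving

Lossless test: (E)⁺ = {E}, which is a superkey of neither fragment — lossy.
Dependency preservation: every FD's attributes lie within a single fragment, so each can be enforced locally — preserved.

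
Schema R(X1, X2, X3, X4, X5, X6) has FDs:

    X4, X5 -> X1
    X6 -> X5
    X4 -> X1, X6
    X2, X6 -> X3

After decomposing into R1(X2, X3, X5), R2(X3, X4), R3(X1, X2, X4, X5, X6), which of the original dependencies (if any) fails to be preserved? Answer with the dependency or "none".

X2, X6 -> X3

Check X2, X6 → X3: no single fragment contains all of {X2, X3, X6}, and the restricted closure of {X2, X6} across the fragments never reaches {X3}.
X4, X5 → X1 is preserved.
X6 → X5 is preserved.
X4 → X1, X6 is preserved.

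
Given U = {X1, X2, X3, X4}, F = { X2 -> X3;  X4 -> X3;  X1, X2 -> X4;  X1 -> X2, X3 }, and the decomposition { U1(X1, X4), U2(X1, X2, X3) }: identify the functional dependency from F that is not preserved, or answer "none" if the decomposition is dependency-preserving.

X4 -> X3

Check X4 → X3: no single fragment contains all of {X3, X4}, and the restricted closure of {X4} across the fragments never reaches {X3}.
X2 → X3 is preserved.
X1, X2 → X4 is preserved.
X1 → X2, X3 is preserved.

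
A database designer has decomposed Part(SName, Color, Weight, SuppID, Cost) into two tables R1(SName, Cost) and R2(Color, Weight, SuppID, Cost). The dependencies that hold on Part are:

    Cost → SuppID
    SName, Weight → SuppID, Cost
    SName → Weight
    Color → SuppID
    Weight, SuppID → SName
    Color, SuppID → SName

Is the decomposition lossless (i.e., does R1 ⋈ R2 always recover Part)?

Common attributes: R1 ∩ R2 = {Cost}.
Closure of {Cost}: Cost → SuppID applies, adding SuppID. So (Cost)⁺ = {SuppID, Cost}.
The closure contains neither all of R1 = {SName, Cost} nor all of R2 = {Color, Weight, SuppID, Cost}, so the common attributes are not a superkey of either fragment. The join is lossy.

No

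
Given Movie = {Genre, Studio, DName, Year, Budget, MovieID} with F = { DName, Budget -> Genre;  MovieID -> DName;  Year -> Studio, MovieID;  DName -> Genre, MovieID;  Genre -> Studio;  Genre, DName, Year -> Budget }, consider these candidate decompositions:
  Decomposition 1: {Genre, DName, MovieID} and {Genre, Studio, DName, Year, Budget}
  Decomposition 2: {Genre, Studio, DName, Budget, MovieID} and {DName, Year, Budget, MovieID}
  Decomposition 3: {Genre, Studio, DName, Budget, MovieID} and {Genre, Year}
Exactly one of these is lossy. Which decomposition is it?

Decomposition 1: common = {Genre, DName}, closure = {Genre, Studio, DName, MovieID} → lossless.
Decomposition 2: common = {DName, Budget, MovieID}, closure = {Genre, Studio, DName, Budget, MovieID} → lossless.
Decomposition 3: common = {Genre}, closure = {Genre, Studio} → lossy.

Decomposition 3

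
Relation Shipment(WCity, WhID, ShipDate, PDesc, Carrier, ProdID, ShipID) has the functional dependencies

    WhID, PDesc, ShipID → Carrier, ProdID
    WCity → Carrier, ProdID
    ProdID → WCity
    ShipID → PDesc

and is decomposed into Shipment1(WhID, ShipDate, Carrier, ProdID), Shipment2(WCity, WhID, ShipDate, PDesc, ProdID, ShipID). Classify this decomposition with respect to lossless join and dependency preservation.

Lossless test: (WhID, ShipDate, ProdID)⁺ = {WCity, WhID, ShipDate, Carrier, ProdID}, which contains all of one fragment — lossless.
Dependency preservation: WhID, PDesc, ShipID → Carrier, ProdID; WCity → Carrier, ProdID are not contained in any single fragment, but the restricted closure of each left-hand side across the fragments still reaches the right-hand side; the remaining FDs each lie inside some fragment. All dependencies are preserved.

lossless and dependency-preserving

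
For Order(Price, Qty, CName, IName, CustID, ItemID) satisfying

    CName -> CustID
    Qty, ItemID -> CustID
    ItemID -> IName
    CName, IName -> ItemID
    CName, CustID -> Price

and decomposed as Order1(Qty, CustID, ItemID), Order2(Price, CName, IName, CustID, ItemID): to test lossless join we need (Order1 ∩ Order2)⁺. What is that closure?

IName, CustID, ItemID

Order1 ∩ Order2 = {CustID, ItemID}.
ItemID → IName applies, adding IName
Closure: {IName, CustID, ItemID}.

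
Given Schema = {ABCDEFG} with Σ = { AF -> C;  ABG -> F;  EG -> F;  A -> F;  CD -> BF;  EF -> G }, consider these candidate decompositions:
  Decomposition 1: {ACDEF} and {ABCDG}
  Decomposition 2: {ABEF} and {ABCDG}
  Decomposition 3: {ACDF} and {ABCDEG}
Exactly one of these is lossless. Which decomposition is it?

Decomposition 1: common = {ACD}, closure = {ABCDF} → lossy.
Decomposition 2: common = {AB}, closure = {ABCF} → lossy.
Decomposition 3: common = {ACD}, closure = {ABCDF} → lossless.

Decomposition 3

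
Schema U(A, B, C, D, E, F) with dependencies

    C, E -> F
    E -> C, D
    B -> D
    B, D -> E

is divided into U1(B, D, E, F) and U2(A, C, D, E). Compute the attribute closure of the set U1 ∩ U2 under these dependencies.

C, D, E, F

U1 ∩ U2 = {D, E}.
E → C, D applies, adding C
C, E → F applies, adding F
Closure: {C, D, E, F}.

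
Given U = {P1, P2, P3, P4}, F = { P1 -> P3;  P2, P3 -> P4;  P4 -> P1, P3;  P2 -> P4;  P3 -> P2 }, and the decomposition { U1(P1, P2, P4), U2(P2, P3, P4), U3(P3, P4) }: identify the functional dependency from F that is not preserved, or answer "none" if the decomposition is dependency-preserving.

P1 → P3: restricted closure across fragments reaches P3.
P2, P3 → P4 lies within U2.
P4 → P1, P3: restricted closure across fragments reaches P1, P3.
P2 → P4 lies within U1.
P3 → P2 lies within U2.
Every dependency is enforceable on the fragments, so the decomposition is dependency-preserving.

none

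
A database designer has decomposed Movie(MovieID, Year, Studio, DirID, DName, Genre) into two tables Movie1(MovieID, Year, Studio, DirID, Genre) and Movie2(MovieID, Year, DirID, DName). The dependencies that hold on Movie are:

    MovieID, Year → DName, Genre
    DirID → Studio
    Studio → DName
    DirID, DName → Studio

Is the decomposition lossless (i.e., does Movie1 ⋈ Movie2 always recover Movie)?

Yes

Common attributes: Movie1 ∩ Movie2 = {MovieID, Year, DirID}.
Closure of {MovieID, Year, DirID}: MovieID, Year → DName, Genre applies, adding DName, Genre; DirID → Studio applies, adding Studio. So (MovieID, Year, DirID)⁺ = {MovieID, Year, Studio, DirID, DName, Genre}.
This closure contains every attribute of Movie1, so Movie1 ∩ Movie2 → Movie1. The join is lossless.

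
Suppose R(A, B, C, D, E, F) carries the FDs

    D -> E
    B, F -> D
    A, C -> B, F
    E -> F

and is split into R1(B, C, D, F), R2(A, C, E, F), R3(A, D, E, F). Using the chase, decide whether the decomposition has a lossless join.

No

Chase test. Columns are A, B, C, D, E, F; row i has aⱼ where attribute j ∈ Ri, else bᵢⱼ.
Initial tableau (one row per fragment):
  row 1: b11 a2 a3 a4 b15 a6
  row 2: a1 b22 a3 b24 a5 a6
  row 3: a1 b32 b33 a4 a5 a6
Rows 1 and 3 agree on D; apply D→E and equate their E entries.
No row becomes fully distinguished — the join is lossy.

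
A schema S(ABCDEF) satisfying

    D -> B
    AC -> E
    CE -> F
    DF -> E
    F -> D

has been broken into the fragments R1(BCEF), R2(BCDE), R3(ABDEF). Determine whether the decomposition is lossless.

No

Chase test. Columns are ABCDEF; row i has aⱼ where attribute j ∈ Ri, else bᵢⱼ.
Initial tableau (one row per fragment):
  row 1: b11 a2 a3 b14 a5 a6
  row 2: b21 a2 a3 a4 a5 b26
  row 3: a1 a2 b33 a4 a5 a6
Rows 1 and 2 agree on CE; apply CE→F and equate their F entries.
Rows 1 and 2 agree on F; apply F→D and equate their D entries.
No row becomes fully distinguished — the join is lossy.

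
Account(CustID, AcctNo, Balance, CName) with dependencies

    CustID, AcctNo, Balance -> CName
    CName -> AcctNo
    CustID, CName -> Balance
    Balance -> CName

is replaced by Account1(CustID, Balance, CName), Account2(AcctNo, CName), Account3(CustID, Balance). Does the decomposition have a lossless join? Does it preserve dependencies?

Lossless test (chase): Rows 1 and 2 agree on CName; apply CName→AcctNo and equate their AcctNo entries. Rows 1 and 3 agree on Balance; apply Balance→CName and equate their CName entries. Rows 1 and 3 agree on CName; apply CName→AcctNo and equate their AcctNo entries. Row 1 is now all distinguished symbols — the join is lossless.
Dependency preservation: CustID, AcctNo, Balance → CName is not contained in any single fragment, but the restricted closure of its left-hand side across the fragments still reaches the right-hand side; the remaining FDs each lie inside some fragment. All dependencies are preserved.

lossless and dependency-preserving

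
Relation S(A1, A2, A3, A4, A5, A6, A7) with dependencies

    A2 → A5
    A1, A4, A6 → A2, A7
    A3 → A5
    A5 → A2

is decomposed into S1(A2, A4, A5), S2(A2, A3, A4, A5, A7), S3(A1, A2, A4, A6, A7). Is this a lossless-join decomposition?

Chase test. Columns are A1, A2, A3, A4, A5, A6, A7; row i has aⱼ where attribute j ∈ Si, else bᵢⱼ.
Initial tableau (one row per fragment):
  row 1: b11 a2 b13 a4 a5 b16 b17
  row 2: b21 a2 a3 a4 a5 b26 a7
  row 3: a1 a2 b33 a4 b35 a6 a7
Rows 1 and 3 agree on A2; apply A2→A5 and equate their A5 entries.
No row becomes fully distinguished — the join is lossy.

No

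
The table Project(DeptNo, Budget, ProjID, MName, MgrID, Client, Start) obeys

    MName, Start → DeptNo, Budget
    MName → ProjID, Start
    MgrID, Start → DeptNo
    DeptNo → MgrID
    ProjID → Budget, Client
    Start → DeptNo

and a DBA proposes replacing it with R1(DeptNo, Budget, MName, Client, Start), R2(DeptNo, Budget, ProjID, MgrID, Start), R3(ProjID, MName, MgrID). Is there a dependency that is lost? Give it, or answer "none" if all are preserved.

ProjID → Budget, Client

Check ProjID → Budget, Client: no single fragment contains all of {Budget, ProjID, Client}, and the restricted closure of {ProjID} across the fragments never reaches {Budget, Client}.
MName, Start → DeptNo, Budget is preserved.
MName → ProjID, Start is preserved.
MgrID, Start → DeptNo is preserved.
DeptNo → MgrID is preserved.
Start → DeptNo is preserved.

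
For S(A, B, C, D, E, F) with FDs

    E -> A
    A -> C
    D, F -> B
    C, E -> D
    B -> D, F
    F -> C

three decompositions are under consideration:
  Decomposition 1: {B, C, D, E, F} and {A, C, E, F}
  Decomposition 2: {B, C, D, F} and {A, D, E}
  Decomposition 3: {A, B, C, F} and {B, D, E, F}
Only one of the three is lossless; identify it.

Decomposition 1: common = {C, E, F}, closure = {A, B, C, D, E, F} → lossless.
Decomposition 2: common = {D}, closure = {D} → lossy.
Decomposition 3: common = {B, F}, closure = {B, C, D, F} → lossy.

Decomposition 1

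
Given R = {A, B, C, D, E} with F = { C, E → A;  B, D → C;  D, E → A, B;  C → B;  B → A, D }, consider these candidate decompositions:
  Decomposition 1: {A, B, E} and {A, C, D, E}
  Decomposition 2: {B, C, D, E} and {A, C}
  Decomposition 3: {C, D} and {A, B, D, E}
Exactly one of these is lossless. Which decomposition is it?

Decomposition 1: common = {A, E}, closure = {A, E} → lossy.
Decomposition 2: common = {C}, closure = {A, B, C, D} → lossless.
Decomposition 3: common = {D}, closure = {D} → lossy.

Decomposition 2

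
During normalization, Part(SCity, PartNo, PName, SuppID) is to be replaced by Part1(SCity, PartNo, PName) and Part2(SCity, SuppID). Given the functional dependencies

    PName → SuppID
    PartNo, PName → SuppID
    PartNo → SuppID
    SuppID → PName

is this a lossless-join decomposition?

Common attributes: Part1 ∩ Part2 = {SCity}.
No dependency enlarges {SCity}, so (SCity)⁺ = {SCity}.
The closure contains neither all of Part1 = {SCity, PartNo, PName} nor all of Part2 = {SCity, SuppID}, so the common attributes are not a superkey of either fragment. The join is lossy.

No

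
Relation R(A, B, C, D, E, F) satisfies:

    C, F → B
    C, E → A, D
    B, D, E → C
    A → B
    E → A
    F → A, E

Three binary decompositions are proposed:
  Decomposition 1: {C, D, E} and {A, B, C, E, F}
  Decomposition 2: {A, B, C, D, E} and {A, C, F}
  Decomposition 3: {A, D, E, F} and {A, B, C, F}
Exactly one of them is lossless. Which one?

Decomposition 1: common = {C, E}, closure = {A, B, C, D, E} → lossless.
Decomposition 2: common = {A, C}, closure = {A, B, C} → lossy.
Decomposition 3: common = {A, F}, closure = {A, B, E, F} → lossy.

Decomposition 1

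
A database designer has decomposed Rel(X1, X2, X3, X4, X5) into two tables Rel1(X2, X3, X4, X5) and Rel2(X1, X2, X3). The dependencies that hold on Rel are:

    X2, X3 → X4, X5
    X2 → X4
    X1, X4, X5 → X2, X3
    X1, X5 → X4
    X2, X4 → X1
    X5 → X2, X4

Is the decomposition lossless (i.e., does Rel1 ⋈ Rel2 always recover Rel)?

Yes

Common attributes: Rel1 ∩ Rel2 = {X2, X3}.
Closure of {X2, X3}: X2, X3 → X4, X5 applies, adding X4, X5; X2, X4 → X1 applies, adding X1. So (X2, X3)⁺ = {X1, X2, X3, X4, X5}.
This closure contains every attribute of Rel1, so Rel1 ∩ Rel2 → Rel1. The join is lossless.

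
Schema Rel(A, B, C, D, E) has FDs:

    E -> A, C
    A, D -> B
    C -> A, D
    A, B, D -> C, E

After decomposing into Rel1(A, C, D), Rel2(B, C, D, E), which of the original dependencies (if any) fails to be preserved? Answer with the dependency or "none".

none

E → A, C: restricted closure across fragments reaches A, C.
A, D → B: restricted closure across fragments reaches B.
C → A, D lies within Rel1.
A, B, D → C, E: restricted closure across fragments reaches C, E.
Every dependency is enforceable on the fragments, so the decomposition is dependency-preserving.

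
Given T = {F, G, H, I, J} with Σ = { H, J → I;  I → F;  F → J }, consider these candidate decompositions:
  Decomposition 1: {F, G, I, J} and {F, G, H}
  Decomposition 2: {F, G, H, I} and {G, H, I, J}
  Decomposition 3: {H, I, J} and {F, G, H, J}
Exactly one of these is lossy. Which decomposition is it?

Decomposition 1

Decomposition 1: common = {F, G}, closure = {F, G, J} → lossy.
Decomposition 2: common = {G, H, I}, closure = {F, G, H, I, J} → lossless.
Decomposition 3: common = {H, J}, closure = {F, H, I, J} → lossless.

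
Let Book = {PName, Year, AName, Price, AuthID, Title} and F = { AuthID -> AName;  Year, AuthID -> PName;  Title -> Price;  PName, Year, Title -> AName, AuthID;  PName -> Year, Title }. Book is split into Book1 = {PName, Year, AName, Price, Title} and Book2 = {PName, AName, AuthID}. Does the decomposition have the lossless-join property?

Yes

Common attributes: Book1 ∩ Book2 = {PName, AName}.
Closure of {PName, AName}: PName → Year, Title applies, adding Year, Title; Title → Price applies, adding Price; PName, Year, Title → AName, AuthID applies, adding AuthID. So (PName, AName)⁺ = {PName, Year, AName, Price, AuthID, Title}.
This closure contains every attribute of Book1, so Book1 ∩ Book2 → Book1. The join is lossless.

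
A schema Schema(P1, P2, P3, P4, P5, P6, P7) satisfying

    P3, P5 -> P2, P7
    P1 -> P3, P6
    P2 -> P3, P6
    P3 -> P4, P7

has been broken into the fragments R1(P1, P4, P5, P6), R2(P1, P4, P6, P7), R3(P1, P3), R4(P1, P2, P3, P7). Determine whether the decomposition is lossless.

No

Chase test. Columns are P1, P2, P3, P4, P5, P6, P7; row i has aⱼ where attribute j ∈ Ri, else bᵢⱼ.
Initial tableau (one row per fragment):
  row 1: a1 b12 b13 a4 a5 a6 b17
  row 2: a1 b22 b23 a4 b25 a6 a7
  row 3: a1 b32 a3 b34 b35 b36 b37
  row 4: a1 a2 a3 b44 b45 b46 a7
Rows 1 and 2 agree on P1; apply P1→P3, P6 and equate their P3, P6 entries.
Rows 1 and 3 agree on P1; apply P1→P3, P6 and equate their P3, P6 entries.
Rows 1 and 4 agree on P1; apply P1→P3, P6 and equate their P3, P6 entries.
Rows 1 and 2 agree on P3; apply P3→P4, P7 and equate their P4, P7 entries.
Rows 1 and 3 agree on P3; apply P3→P4, P7 and equate their P4, P7 entries.
Rows 1 and 4 agree on P3; apply P3→P4, P7 and equate their P4, P7 entries.
No row becomes fully distinguished — the join is lossy.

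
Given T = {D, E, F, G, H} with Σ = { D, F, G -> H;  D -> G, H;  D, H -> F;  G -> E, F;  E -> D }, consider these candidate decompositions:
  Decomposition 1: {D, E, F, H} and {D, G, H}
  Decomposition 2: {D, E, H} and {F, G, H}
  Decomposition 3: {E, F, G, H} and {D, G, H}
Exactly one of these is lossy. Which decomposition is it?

Decomposition 1: common = {D, H}, closure = {D, E, F, G, H} → lossless.
Decomposition 2: common = {H}, closure = {H} → lossy.
Decomposition 3: common = {G, H}, closure = {D, E, F, G, H} → lossless.

Decomposition 2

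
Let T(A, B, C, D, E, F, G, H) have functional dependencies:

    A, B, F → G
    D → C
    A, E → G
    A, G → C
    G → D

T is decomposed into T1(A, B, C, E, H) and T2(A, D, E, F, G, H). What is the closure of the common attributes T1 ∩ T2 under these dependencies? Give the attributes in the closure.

T1 ∩ T2 = {A, E, H}.
A, E → G applies, adding G
A, G → C applies, adding C
G → D applies, adding D
Closure: {A, C, D, E, G, H}.

A, C, D, E, G, H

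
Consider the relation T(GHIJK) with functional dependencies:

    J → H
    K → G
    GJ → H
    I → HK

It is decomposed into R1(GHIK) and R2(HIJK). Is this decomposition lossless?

Yes

Common attributes: R1 ∩ R2 = {HIK}.
Closure of {HIK}: K → G applies, adding G. So (HIK)⁺ = {GHIK}.
This closure contains every attribute of R1, so R1 ∩ R2 → R1. The join is lossless.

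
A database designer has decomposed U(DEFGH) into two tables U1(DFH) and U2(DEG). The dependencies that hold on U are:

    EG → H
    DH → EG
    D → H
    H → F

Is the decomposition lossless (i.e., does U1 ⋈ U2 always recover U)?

Common attributes: U1 ∩ U2 = {D}.
Closure of {D}: D → H applies, adding H; H → F applies, adding F; DH → EG applies, adding EG. So (D)⁺ = {DEFGH}.
This closure contains every attribute of U1, so U1 ∩ U2 → U1. The join is lossless.

Yes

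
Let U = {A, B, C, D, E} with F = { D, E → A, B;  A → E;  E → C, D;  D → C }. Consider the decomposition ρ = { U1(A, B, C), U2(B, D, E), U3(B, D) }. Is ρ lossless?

No

Chase test. Columns are A, B, C, D, E; row i has aⱼ where attribute j ∈ Ui, else bᵢⱼ.
Initial tableau (one row per fragment):
  row 1: a1 a2 a3 b14 b15
  row 2: b21 a2 b23 a4 a5
  row 3: b31 a2 b33 a4 b35
Rows 2 and 3 agree on D; apply D→C and equate their C entries.
No row becomes fully distinguished — the join is lossy.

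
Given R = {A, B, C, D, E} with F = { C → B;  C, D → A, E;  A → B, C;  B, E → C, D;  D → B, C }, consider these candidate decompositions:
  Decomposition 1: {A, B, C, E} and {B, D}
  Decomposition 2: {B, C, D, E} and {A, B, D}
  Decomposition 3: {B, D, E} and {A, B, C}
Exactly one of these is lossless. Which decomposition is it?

Decomposition 1: common = {B}, closure = {B} → lossy.
Decomposition 2: common = {B, D}, closure = {A, B, C, D, E} → lossless.
Decomposition 3: common = {B}, closure = {B} → lossy.

Decomposition 2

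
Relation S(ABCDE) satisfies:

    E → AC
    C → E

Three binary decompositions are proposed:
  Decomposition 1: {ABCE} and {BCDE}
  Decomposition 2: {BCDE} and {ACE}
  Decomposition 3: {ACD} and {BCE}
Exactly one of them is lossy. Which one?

Decomposition 3

Decomposition 1: common = {BCE}, closure = {ABCE} → lossless.
Decomposition 2: common = {CE}, closure = {ACE} → lossless.
Decomposition 3: common = {C}, closure = {ACE} → lossy.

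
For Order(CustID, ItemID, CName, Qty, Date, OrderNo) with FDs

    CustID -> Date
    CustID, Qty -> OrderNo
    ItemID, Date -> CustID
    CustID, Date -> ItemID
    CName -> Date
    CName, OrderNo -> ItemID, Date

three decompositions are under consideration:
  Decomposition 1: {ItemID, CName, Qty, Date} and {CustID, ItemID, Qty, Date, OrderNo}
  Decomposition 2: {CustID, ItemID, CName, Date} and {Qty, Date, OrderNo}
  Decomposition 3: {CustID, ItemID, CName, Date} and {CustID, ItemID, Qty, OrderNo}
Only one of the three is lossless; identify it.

Decomposition 1: common = {ItemID, Qty, Date}, closure = {CustID, ItemID, Qty, Date, OrderNo} → lossless.
Decomposition 2: common = {Date}, closure = {Date} → lossy.
Decomposition 3: common = {CustID, ItemID}, closure = {CustID, ItemID, Date} → lossy.

Decomposition 1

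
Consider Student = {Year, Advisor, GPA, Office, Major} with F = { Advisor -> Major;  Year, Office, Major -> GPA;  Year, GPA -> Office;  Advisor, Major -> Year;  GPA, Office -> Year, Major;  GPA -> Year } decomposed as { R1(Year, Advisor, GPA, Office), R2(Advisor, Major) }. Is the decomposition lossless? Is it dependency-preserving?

Lossless test: (Advisor)⁺ = {Year, Advisor, Major}, which contains all of one fragment — lossless.
Dependency preservation: the restricted closure of {Year, Office, Major} across the fragments never reaches {GPA}, so Year, Office, Major → GPA cannot be enforced without a join — not preserved.

lossless but not dependency-preserving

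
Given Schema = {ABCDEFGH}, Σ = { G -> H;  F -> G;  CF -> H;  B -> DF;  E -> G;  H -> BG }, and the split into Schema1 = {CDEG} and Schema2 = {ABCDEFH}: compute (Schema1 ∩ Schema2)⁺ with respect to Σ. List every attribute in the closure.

Schema1 ∩ Schema2 = {CDE}.
E → G applies, adding G
G → H applies, adding H
H → BG applies, adding B
B → DF applies, adding F
Closure: {BCDEFGH}.

BCDEFGH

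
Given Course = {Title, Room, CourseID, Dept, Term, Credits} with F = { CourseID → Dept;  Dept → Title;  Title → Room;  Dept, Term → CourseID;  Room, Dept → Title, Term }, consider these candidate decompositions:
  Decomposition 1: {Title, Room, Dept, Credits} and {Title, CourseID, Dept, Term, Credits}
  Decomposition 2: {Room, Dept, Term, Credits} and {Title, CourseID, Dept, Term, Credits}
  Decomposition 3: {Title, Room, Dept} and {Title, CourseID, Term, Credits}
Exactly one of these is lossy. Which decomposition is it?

Decomposition 3

Decomposition 1: common = {Title, Dept, Credits}, closure = {Title, Room, CourseID, Dept, Term, Credits} → lossless.
Decomposition 2: common = {Dept, Term, Credits}, closure = {Title, Room, CourseID, Dept, Term, Credits} → lossless.
Decomposition 3: common = {Title}, closure = {Title, Room} → lossy.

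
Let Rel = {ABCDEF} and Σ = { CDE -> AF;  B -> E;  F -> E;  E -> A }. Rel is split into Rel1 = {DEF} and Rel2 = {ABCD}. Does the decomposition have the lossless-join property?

Common attributes: Rel1 ∩ Rel2 = {D}.
No dependency enlarges {D}, so (D)⁺ = {D}.
The closure contains neither all of Rel1 = {DEF} nor all of Rel2 = {ABCD}, so the common attributes are not a superkey of either fragment. The join is lossy.

No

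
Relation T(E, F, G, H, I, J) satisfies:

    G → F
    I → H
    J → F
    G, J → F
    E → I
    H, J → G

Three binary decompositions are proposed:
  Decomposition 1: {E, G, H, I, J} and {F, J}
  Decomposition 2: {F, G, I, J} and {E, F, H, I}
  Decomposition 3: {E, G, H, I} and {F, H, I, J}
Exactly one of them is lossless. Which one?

Decomposition 1: common = {J}, closure = {F, J} → lossless.
Decomposition 2: common = {F, I}, closure = {F, H, I} → lossy.
Decomposition 3: common = {H, I}, closure = {H, I} → lossy.

Decomposition 1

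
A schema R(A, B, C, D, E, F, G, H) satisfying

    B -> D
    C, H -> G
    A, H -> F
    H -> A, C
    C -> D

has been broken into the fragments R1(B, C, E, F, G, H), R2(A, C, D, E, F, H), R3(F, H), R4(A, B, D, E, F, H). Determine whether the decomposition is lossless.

Chase test. Columns are A, B, C, D, E, F, G, H; row i has aⱼ where attribute j ∈ Ri, else bᵢⱼ.
Initial tableau (one row per fragment):
  row 1: b11 a2 a3 b14 a5 a6 a7 a8
  row 2: a1 b22 a3 a4 a5 a6 b27 a8
  row 3: b31 b32 b33 b34 b35 a6 b37 a8
  row 4: a1 a2 b43 a4 a5 a6 b47 a8
Rows 1 and 4 agree on B; apply B→D and equate their D entries.
Rows 1 and 2 agree on C, H; apply C, H→G and equate their G entries.
Rows 1 and 2 agree on H; apply H→A, C and equate their A, C entries.
Rows 1 and 3 agree on H; apply H→A, C and equate their A, C entries.
Rows 1 and 4 agree on H; apply H→A, C and equate their A, C entries.
Rows 1 and 3 agree on C; apply C→D and equate their D entries.
Rows 1 and 3 agree on C, H; apply C, H→G and equate their G entries.
Rows 1 and 4 agree on C, H; apply C, H→G and equate their G entries.
Row 1 is now all distinguished symbols — the join is lossless.

Yes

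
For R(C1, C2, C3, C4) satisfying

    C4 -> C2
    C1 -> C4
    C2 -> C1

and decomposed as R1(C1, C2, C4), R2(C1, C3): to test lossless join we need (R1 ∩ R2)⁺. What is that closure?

C1, C2, C4

R1 ∩ R2 = {C1}.
C1 → C4 applies, adding C4
C4 → C2 applies, adding C2
Closure: {C1, C2, C4}.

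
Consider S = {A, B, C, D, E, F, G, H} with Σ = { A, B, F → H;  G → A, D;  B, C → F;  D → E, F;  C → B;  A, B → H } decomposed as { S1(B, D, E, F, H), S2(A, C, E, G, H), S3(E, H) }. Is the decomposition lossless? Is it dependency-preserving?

Lossless test (chase): applying each FD to every pair of rows produces no changes in the tableau, so no row becomes fully distinguished — the join is lossy.
Dependency preservation: the restricted closure of {A, B, F} across the fragments never reaches {H}, so A, B, F → H cannot be enforced without a join — not preserved.

lossy and not dependency-preserving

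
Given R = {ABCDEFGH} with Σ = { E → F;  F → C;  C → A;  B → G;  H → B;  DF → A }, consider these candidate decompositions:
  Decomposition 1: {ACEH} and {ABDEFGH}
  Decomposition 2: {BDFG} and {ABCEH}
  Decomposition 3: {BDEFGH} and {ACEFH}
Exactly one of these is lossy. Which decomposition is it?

Decomposition 1: common = {AEH}, closure = {ABCEFGH} → lossless.
Decomposition 2: common = {B}, closure = {BG} → lossy.
Decomposition 3: common = {EFH}, closure = {ABCEFGH} → lossless.

Decomposition 2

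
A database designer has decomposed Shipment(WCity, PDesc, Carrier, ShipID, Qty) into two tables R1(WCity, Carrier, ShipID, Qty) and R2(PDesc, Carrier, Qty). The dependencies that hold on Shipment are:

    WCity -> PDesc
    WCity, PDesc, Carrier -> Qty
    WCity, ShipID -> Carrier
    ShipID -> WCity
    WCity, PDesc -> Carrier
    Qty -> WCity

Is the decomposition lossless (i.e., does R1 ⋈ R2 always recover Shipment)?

Yes

Common attributes: R1 ∩ R2 = {Carrier, Qty}.
Closure of {Carrier, Qty}: Qty → WCity applies, adding WCity; WCity → PDesc applies, adding PDesc. So (Carrier, Qty)⁺ = {WCity, PDesc, Carrier, Qty}.
This closure contains every attribute of R2, so R1 ∩ R2 → R2. The join is lossless.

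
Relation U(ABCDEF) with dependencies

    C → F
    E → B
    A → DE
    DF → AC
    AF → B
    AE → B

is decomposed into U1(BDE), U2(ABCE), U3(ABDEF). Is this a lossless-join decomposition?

No

Chase test. Columns are ABCDEF; row i has aⱼ where attribute j ∈ Ui, else bᵢⱼ.
Initial tableau (one row per fragment):
  row 1: b11 a2 b13 a4 a5 b16
  row 2: a1 a2 a3 b24 a5 b26
  row 3: a1 a2 b33 a4 a5 a6
Rows 2 and 3 agree on A; apply A→DE and equate their DE entries.
No row becomes fully distinguished — the join is lossy.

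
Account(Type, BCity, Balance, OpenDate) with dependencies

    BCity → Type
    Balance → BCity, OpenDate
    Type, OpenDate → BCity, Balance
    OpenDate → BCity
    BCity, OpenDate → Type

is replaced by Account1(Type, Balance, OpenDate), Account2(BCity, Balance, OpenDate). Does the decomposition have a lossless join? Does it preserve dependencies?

lossless but not dependency-preserving

Lossless test: (Balance, OpenDate)⁺ = {Type, BCity, Balance, OpenDate}, which contains all of one fragment — lossless.
Dependency preservation: the restricted closure of {BCity} across the fragments never reaches {Type}, so BCity → Type cannot be enforced without a join — not preserved.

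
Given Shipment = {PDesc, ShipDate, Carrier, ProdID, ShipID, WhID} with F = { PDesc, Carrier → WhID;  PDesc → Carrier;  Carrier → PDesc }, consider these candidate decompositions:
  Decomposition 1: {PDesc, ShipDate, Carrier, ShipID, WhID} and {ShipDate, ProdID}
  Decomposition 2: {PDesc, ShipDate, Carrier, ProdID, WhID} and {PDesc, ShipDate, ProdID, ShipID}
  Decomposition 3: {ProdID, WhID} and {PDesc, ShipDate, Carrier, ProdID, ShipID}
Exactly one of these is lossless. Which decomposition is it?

Decomposition 2

Decomposition 1: common = {ShipDate}, closure = {ShipDate} → lossy.
Decomposition 2: common = {PDesc, ShipDate, ProdID}, closure = {PDesc, ShipDate, Carrier, ProdID, WhID} → lossless.
Decomposition 3: common = {ProdID}, closure = {ProdID} → lossy.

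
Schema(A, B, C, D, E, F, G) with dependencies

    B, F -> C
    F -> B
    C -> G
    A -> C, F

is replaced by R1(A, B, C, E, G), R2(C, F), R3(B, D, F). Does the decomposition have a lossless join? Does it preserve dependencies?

lossy and not dependency-preserving

Lossless test (chase): Rows 2 and 3 agree on F; apply F→B and equate their B entries. Rows 1 and 2 agree on C; apply C→G and equate their G entries. Rows 2 and 3 agree on B, F; apply B, F→C and equate their C entries. Rows 1 and 3 agree on C; apply C→G and equate their G entries. No row becomes fully distinguished — the join is lossy.
Dependency preservation: the restricted closure of {A} across the fragments never reaches {C, F}, so A → C, F cannot be enforced without a join — not preserved.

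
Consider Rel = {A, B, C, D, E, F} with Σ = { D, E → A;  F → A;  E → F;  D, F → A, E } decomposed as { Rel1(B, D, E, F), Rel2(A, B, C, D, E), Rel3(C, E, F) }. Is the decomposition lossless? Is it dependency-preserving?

Lossless test (chase): Rows 1 and 2 agree on D, E; apply D, E→A and equate their A entries. Rows 1 and 3 agree on F; apply F→A and equate their A entries. Rows 1 and 2 agree on E; apply E→F and equate their F entries. Row 2 is now all distinguished symbols — the join is lossless.
Dependency preservation: the restricted closure of {F} across the fragments never reaches {A}, so F → A cannot be enforced without a join — not preserved.

lossless but not dependency-preserving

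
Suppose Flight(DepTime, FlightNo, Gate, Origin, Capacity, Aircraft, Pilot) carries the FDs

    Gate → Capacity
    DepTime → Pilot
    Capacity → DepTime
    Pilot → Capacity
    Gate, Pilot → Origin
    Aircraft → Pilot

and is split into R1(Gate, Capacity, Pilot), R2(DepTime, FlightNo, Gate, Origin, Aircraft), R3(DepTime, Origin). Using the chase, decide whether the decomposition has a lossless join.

Chase test. Columns are DepTime, FlightNo, Gate, Origin, Capacity, Aircraft, Pilot; row i has aⱼ where attribute j ∈ Ri, else bᵢⱼ.
Initial tableau (one row per fragment):
  row 1: b11 b12 a3 b14 a5 b16 a7
  row 2: a1 a2 a3 a4 b25 a6 b27
  row 3: a1 b32 b33 a4 b35 b36 b37
Rows 1 and 2 agree on Gate; apply Gate→Capacity and equate their Capacity entries.
Rows 2 and 3 agree on DepTime; apply DepTime→Pilot and equate their Pilot entries.
Rows 1 and 2 agree on Capacity; apply Capacity→DepTime and equate their DepTime entries.
Rows 2 and 3 agree on Pilot; apply Pilot→Capacity and equate their Capacity entries.
Rows 1 and 2 agree on DepTime; apply DepTime→Pilot and equate their Pilot entries.
Rows 1 and 2 agree on Gate, Pilot; apply Gate, Pilot→Origin and equate their Origin entries.
Row 2 is now all distinguished symbols — the join is lossless.

Yes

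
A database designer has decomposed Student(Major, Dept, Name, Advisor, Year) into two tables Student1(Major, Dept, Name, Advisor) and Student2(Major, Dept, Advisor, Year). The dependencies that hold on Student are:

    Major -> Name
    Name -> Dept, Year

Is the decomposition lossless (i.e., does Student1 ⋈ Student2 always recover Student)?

Yes

Common attributes: Student1 ∩ Student2 = {Major, Dept, Advisor}.
Closure of {Major, Dept, Advisor}: Major → Name applies, adding Name; Name → Dept, Year applies, adding Year. So (Major, Dept, Advisor)⁺ = {Major, Dept, Name, Advisor, Year}.
This closure contains every attribute of Student1, so Student1 ∩ Student2 → Student1. The join is lossless.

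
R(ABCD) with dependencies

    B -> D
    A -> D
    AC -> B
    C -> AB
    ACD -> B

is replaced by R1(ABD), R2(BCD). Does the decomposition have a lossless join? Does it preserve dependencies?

Lossless test: (BD)⁺ = {BD}, which is a superkey of neither fragment — lossy.
Dependency preservation: the restricted closure of {C} across the fragments never reaches {AB}, so C → AB cannot be enforced without a join — not preserved.

lossy and not dependency-preserving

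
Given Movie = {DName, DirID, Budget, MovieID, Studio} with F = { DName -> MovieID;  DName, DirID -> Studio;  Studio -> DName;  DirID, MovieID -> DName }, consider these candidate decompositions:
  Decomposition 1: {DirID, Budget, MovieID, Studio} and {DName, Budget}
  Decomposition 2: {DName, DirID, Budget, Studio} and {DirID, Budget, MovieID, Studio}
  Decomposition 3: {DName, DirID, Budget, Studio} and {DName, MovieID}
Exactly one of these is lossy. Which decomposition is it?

Decomposition 1: common = {Budget}, closure = {Budget} → lossy.
Decomposition 2: common = {DirID, Budget, Studio}, closure = {DName, DirID, Budget, MovieID, Studio} → lossless.
Decomposition 3: common = {DName}, closure = {DName, MovieID} → lossless.

Decomposition 1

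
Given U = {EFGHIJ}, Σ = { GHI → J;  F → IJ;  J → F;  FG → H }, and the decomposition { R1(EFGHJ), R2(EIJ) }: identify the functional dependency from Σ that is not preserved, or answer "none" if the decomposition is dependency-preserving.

GHI → J

Check GHI → J: no single fragment contains all of {GHIJ}, and the restricted closure of {GHI} across the fragments never reaches {J}.
F → IJ is preserved.
J → F is preserved.
FG → H is preserved.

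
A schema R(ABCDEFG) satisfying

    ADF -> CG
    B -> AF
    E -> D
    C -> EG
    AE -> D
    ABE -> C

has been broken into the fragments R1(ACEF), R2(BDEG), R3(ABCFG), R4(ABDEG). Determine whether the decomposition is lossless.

Yes

Chase test. Columns are ABCDEFG; row i has aⱼ where attribute j ∈ Ri, else bᵢⱼ.
Initial tableau (one row per fragment):
  row 1: a1 b12 a3 b14 a5 a6 b17
  row 2: b21 a2 b23 a4 a5 b26 a7
  row 3: a1 a2 a3 b34 b35 a6 a7
  row 4: a1 a2 b43 a4 a5 b46 a7
Rows 2 and 3 agree on B; apply B→AF and equate their AF entries.
Rows 2 and 4 agree on B; apply B→AF and equate their AF entries.
Rows 1 and 2 agree on E; apply E→D and equate their D entries.
Rows 1 and 3 agree on C; apply C→EG and equate their EG entries.
Rows 1 and 3 agree on AE; apply AE→D and equate their D entries.
Rows 2 and 3 agree on ABE; apply ABE→C and equate their C entries.
Rows 2 and 4 agree on ABE; apply ABE→C and equate their C entries.
Row 2 is now all distinguished symbols — the join is lossless.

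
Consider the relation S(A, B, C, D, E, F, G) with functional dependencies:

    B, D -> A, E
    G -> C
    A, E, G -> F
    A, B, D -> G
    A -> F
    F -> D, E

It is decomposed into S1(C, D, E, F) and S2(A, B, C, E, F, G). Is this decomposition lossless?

Yes

Common attributes: S1 ∩ S2 = {C, E, F}.
Closure of {C, E, F}: F → D, E applies, adding D. So (C, E, F)⁺ = {C, D, E, F}.
This closure contains every attribute of S1, so S1 ∩ S2 → S1. The join is lossless.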